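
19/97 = 19/97 = 0.20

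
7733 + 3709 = 11442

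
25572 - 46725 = -21153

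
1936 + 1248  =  3184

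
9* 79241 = 713169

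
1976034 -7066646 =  - 5090612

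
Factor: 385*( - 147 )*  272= - 2^4 * 3^1 * 5^1 * 7^3* 11^1 * 17^1 = -15393840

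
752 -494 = 258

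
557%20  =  17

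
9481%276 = 97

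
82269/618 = 133 + 25/206 = 133.12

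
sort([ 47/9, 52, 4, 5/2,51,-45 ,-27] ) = [ - 45 ,  -  27,5/2,  4, 47/9,51, 52 ] 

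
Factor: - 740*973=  - 720020 = - 2^2*5^1*7^1*37^1*139^1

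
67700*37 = 2504900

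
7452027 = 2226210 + 5225817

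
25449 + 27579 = 53028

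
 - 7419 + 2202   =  -5217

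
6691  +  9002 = 15693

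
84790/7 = 84790/7 = 12112.86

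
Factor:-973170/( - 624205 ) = 198/127 = 2^1*3^2 * 11^1*127^(  -  1)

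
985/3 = 328 + 1/3=328.33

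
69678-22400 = 47278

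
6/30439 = 6/30439 = 0.00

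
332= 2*166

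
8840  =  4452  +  4388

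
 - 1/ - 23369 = 1/23369 = 0.00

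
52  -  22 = 30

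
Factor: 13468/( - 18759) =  - 2^2*3^( -1)*7^1  *13^(-1) = -28/39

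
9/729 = 1/81 = 0.01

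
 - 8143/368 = -23 + 321/368=-22.13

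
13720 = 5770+7950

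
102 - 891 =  - 789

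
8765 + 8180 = 16945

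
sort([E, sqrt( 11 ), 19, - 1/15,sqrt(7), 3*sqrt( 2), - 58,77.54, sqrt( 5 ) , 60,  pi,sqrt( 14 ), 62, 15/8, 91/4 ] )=[-58, - 1/15, 15/8,sqrt(5 ) , sqrt(7 ), E,pi, sqrt(11),sqrt(14 ), 3*sqrt( 2),19, 91/4,60, 62, 77.54]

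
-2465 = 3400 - 5865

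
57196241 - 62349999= - 5153758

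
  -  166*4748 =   -  788168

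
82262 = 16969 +65293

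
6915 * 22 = 152130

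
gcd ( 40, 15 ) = 5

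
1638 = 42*39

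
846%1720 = 846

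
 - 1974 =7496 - 9470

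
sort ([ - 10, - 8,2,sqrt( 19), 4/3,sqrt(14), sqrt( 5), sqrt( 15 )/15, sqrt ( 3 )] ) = [ - 10, - 8, sqrt( 15)/15, 4/3, sqrt(3),2,  sqrt( 5), sqrt( 14),sqrt( 19 ) ] 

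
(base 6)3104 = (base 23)16L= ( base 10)688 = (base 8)1260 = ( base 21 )1BG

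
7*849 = 5943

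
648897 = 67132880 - 66483983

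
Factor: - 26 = -2^1 *13^1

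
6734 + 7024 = 13758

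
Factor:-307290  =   - 2^1*3^1*5^1*10243^1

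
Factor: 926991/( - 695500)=- 2^(-2 )*3^3*5^( - 3) * 19^1*107^( - 1 )*139^1 = -71307/53500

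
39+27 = 66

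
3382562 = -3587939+6970501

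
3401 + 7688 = 11089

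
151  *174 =26274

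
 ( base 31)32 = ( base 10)95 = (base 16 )5f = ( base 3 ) 10112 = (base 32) 2v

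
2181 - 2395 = -214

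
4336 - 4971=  - 635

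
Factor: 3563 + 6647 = 2^1*5^1*1021^1 = 10210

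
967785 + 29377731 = 30345516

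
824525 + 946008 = 1770533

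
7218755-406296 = 6812459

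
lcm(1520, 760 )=1520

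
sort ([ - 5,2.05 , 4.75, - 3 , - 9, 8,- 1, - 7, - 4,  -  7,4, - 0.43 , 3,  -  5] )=[ - 9,-7, -7, - 5,-5, - 4, - 3,-1, - 0.43, 2.05,3, 4,4.75,  8 ] 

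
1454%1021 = 433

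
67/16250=67/16250 = 0.00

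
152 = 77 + 75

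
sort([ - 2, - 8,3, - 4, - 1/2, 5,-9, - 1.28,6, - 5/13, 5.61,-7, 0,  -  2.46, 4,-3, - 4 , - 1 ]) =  [-9, - 8, - 7, - 4,-4, - 3, - 2.46,- 2, - 1.28, - 1, - 1/2, -5/13, 0, 3,4,5, 5.61, 6]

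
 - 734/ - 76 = 367/38  =  9.66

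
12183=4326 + 7857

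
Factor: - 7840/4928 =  - 35/22 = - 2^(- 1 )*5^1*7^1*11^( - 1 )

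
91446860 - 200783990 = - 109337130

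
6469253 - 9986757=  - 3517504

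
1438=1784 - 346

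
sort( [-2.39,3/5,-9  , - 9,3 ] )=[ - 9, -9, - 2.39,3/5, 3]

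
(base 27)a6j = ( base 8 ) 16457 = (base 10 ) 7471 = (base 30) 891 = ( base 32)79F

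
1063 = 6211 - 5148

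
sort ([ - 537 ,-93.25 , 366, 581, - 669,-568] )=[  -  669, - 568, - 537 ,-93.25,366,581 ] 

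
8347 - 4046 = 4301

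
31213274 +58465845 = 89679119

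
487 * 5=2435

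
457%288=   169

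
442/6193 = 442/6193 = 0.07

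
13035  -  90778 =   -  77743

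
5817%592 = 489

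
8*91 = 728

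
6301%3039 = 223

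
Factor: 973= 7^1*139^1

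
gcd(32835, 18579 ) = 33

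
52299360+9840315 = 62139675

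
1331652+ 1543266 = 2874918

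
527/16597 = 527/16597=0.03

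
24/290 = 12/145=0.08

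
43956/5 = 43956/5   =  8791.20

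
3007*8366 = 25156562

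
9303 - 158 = 9145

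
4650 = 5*930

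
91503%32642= 26219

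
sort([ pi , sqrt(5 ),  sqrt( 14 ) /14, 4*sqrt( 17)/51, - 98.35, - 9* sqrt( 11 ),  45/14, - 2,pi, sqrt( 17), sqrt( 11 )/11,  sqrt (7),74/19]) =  [ -98.35, - 9 * sqrt(  11 ), - 2,  sqrt(14)/14,sqrt( 11) /11,4*sqrt(17 )/51, sqrt(5 ), sqrt( 7), pi, pi,45/14,74/19, sqrt(17)]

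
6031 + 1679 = 7710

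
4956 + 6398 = 11354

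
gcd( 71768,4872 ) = 8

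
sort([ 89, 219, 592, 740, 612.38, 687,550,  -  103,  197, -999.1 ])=[ - 999.1, - 103, 89,197,  219, 550,592, 612.38, 687,740] 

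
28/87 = 28/87 = 0.32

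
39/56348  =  39/56348 = 0.00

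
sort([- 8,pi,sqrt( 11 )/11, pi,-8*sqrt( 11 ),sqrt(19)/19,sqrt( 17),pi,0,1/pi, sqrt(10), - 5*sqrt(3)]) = [  -  8*sqrt( 11), - 5*sqrt( 3 ), - 8, 0, sqrt( 19)/19,sqrt( 11 )/11, 1/pi, pi, pi,pi,sqrt (10), sqrt( 17) ] 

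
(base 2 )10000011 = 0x83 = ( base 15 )8b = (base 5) 1011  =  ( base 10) 131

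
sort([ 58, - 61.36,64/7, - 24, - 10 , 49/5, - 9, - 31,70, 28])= [ - 61.36, - 31, - 24,-10, - 9,64/7,49/5, 28, 58, 70 ]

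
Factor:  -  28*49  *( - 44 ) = 60368 = 2^4 * 7^3 *11^1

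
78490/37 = 2121 + 13/37 = 2121.35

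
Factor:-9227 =- 9227^1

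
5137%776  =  481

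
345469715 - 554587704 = - 209117989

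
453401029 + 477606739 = 931007768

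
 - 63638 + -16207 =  - 79845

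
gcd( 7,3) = 1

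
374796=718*522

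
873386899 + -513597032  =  359789867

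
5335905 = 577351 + 4758554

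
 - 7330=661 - 7991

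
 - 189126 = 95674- 284800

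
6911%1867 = 1310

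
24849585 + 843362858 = 868212443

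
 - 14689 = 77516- 92205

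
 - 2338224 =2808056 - 5146280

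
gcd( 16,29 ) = 1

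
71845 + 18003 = 89848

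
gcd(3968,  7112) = 8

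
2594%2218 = 376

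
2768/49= 56 + 24/49 =56.49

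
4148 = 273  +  3875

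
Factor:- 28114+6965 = - 21149^1 = -  21149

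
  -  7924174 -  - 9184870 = 1260696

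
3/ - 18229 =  - 3/18229 =-  0.00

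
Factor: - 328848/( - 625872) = 31^1 * 59^( - 1) = 31/59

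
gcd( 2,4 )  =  2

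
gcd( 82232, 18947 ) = 1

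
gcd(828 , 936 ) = 36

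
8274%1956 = 450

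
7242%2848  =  1546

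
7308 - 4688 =2620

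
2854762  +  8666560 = 11521322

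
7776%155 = 26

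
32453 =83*391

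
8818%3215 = 2388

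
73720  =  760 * 97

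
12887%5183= 2521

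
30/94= 15/47= 0.32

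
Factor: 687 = 3^1*229^1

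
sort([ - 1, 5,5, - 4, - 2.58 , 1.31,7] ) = [ - 4,-2.58 , - 1,  1.31, 5, 5, 7] 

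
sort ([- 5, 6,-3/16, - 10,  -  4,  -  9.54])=[ - 10 , - 9.54, - 5, - 4, - 3/16, 6] 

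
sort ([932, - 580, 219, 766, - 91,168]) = [  -  580 , - 91, 168, 219, 766, 932 ]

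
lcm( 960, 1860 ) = 29760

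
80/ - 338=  - 40/169 = -0.24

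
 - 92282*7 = -645974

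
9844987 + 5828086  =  15673073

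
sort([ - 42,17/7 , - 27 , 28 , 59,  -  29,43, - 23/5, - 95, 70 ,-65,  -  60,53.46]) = [ - 95,-65, - 60, - 42, - 29,-27,-23/5, 17/7,28, 43, 53.46,59,70 ] 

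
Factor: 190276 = 2^2 * 47569^1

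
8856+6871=15727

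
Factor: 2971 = 2971^1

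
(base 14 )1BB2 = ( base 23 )9CJ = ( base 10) 5056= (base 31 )583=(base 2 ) 1001111000000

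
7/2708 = 7/2708  =  0.00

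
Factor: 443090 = 2^1*5^1*59^1 * 751^1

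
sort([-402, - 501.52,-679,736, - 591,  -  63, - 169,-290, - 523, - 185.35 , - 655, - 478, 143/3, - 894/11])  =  [ - 679,-655,-591,  -  523, - 501.52,-478,- 402, - 290, - 185.35, - 169, - 894/11 , - 63,  143/3, 736] 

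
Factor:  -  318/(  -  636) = 2^(  -  1) = 1/2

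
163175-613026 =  - 449851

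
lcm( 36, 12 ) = 36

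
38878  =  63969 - 25091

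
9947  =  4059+5888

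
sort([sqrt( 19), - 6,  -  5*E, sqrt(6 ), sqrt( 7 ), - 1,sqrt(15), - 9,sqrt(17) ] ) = [ - 5*E,  -  9, - 6, - 1,  sqrt(6),  sqrt (7 ),sqrt( 15),sqrt(17 ),sqrt( 19)]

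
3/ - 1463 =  - 1 + 1460/1463 =- 0.00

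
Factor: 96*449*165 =2^5 *3^2*5^1*11^1*449^1 = 7112160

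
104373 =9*11597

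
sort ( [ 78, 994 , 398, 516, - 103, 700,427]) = [ - 103,78, 398, 427,516, 700, 994]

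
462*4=1848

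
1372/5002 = 686/2501 =0.27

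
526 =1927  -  1401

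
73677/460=73677/460 =160.17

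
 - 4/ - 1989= 4/1989=   0.00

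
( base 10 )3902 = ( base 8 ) 7476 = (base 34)3CQ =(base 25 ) 662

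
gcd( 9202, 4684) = 2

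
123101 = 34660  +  88441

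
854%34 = 4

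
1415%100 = 15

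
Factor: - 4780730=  - 2^1*5^1*191^1*2503^1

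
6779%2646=1487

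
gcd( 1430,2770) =10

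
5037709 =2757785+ 2279924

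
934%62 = 4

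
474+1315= 1789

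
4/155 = 4/155 =0.03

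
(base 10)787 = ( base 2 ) 1100010011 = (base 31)PC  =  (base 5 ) 11122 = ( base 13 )487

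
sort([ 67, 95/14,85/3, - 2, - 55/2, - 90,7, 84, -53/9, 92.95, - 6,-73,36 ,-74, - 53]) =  [ - 90,  -  74, - 73, - 53,-55/2, - 6, - 53/9, - 2, 95/14, 7,85/3,36,67, 84,  92.95]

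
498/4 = 249/2 =124.50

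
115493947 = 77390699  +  38103248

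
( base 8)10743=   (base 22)9a3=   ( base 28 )5NF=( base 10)4579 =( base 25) 784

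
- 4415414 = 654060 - 5069474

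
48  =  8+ 40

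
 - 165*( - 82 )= 13530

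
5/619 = 5/619 = 0.01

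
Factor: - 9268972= - 2^2*101^1*22943^1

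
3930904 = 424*9271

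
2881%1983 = 898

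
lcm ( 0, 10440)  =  0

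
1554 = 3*518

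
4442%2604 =1838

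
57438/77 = 57438/77 = 745.95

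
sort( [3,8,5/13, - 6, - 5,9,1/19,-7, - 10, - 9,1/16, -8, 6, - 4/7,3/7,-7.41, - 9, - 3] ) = [ - 10, - 9, - 9, - 8 , - 7.41,- 7, - 6,  -  5 ,-3,-4/7 , 1/19, 1/16,  5/13,3/7,3,6,8,9 ] 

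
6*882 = 5292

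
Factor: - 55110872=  - 2^3*17^1*405227^1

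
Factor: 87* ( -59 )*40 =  - 205320 = - 2^3*3^1*5^1*29^1*59^1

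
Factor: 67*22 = 2^1*11^1 * 67^1 = 1474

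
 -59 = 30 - 89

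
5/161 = 5/161 = 0.03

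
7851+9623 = 17474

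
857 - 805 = 52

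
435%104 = 19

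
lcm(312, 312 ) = 312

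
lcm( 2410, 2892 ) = 14460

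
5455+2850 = 8305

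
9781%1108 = 917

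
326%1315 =326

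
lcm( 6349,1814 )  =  12698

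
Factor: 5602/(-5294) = -2647^( - 1)* 2801^1 = -  2801/2647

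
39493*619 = 24446167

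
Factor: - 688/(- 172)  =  2^2 = 4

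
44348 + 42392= 86740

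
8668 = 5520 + 3148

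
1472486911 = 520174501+952312410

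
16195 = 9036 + 7159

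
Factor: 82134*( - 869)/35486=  -3^5*13^2*79^1 * 1613^(- 1 )= - 3244293/1613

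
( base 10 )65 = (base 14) 49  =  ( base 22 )2l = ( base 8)101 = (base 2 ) 1000001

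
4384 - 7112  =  -2728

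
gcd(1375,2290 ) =5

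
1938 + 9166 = 11104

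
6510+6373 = 12883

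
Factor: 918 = 2^1*3^3 * 17^1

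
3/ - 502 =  - 3/502 = - 0.01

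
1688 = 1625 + 63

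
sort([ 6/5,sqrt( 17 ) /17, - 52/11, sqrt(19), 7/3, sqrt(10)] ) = [ - 52/11,sqrt( 17 )/17, 6/5,7/3, sqrt (10), sqrt( 19 )]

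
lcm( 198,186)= 6138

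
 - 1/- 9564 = 1/9564 = 0.00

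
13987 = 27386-13399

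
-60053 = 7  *( - 8579 )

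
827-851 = -24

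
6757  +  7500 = 14257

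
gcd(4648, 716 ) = 4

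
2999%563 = 184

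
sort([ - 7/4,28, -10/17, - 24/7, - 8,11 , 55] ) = [ - 8, - 24/7, - 7/4, - 10/17,11 , 28,55 ]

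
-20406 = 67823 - 88229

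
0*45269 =0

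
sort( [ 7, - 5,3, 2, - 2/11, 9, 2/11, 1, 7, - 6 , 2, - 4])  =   [ - 6, - 5,  -  4,- 2/11, 2/11,  1 , 2,2,3, 7, 7, 9]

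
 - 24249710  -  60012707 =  - 84262417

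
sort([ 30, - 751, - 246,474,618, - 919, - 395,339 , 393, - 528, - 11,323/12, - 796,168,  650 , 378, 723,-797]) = [ - 919, - 797, - 796, - 751, - 528 , - 395, - 246, - 11,323/12, 30, 168,339, 378,393,474, 618,650, 723]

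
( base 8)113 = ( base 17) 47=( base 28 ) 2J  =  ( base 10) 75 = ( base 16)4b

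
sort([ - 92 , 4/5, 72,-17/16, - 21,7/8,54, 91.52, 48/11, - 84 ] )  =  [ - 92, - 84, - 21, - 17/16,4/5,7/8,48/11,54,72,91.52 ] 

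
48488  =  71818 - 23330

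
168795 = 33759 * 5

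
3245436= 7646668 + - 4401232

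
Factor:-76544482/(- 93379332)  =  38272241/46689666 = 2^ ( - 1 )*3^(-1)*7^1*47^1*116329^1 * 7781611^( - 1)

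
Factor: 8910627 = 3^1*11^1*29^1*  9311^1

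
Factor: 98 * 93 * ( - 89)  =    -  2^1* 3^1*7^2*31^1*89^1 = -  811146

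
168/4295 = 168/4295 = 0.04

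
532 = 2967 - 2435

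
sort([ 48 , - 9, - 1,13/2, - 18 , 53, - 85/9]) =[ - 18, - 85/9, - 9, - 1,13/2,48,  53]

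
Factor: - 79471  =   - 7^1*11353^1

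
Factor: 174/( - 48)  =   - 2^( - 3 )*29^1 = -  29/8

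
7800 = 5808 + 1992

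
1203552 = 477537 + 726015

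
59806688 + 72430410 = 132237098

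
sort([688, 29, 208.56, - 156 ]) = [ - 156, 29,208.56, 688]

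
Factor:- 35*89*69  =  -3^1*5^1*7^1*23^1*89^1 = - 214935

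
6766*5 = 33830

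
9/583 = 9/583 = 0.02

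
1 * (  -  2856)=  - 2856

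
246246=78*3157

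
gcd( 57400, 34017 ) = 1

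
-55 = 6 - 61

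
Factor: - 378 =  - 2^1*3^3*7^1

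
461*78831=36341091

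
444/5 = 88 + 4/5 = 88.80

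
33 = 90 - 57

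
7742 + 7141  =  14883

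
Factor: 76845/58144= 2^ ( - 5)*3^1 *5^1*23^(-1)*47^1*79^ (-1)*109^1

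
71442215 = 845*84547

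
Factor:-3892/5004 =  - 7/9=-3^(-2)*7^1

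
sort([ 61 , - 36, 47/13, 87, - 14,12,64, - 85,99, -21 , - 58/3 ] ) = [ - 85, - 36, - 21,-58/3, - 14, 47/13,12, 61,  64,  87,99 ]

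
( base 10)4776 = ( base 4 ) 1022220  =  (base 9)6486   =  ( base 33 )4co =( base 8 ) 11250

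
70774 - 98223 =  - 27449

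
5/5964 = 5/5964  =  0.00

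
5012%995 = 37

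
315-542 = - 227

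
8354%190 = 184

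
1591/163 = 9 + 124/163 = 9.76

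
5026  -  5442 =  - 416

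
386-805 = -419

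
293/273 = 293/273 = 1.07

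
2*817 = 1634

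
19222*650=12494300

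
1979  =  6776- 4797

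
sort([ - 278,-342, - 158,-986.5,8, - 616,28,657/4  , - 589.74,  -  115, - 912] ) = [- 986.5, - 912, - 616 , - 589.74, - 342, -278, - 158, - 115, 8, 28,657/4 ] 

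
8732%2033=600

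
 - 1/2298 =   -  1/2298 = - 0.00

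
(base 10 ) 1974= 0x7B6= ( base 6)13050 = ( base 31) 21l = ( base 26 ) 2NO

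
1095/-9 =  - 365/3 = -121.67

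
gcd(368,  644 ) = 92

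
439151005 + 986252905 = 1425403910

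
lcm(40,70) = 280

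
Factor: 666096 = 2^4*3^1 * 13877^1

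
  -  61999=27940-89939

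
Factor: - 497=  - 7^1*71^1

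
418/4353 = 418/4353=0.10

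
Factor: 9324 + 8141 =5^1*7^1*499^1= 17465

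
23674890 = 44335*534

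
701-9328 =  - 8627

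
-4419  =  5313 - 9732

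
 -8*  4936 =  - 39488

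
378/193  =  1 +185/193 = 1.96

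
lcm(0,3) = 0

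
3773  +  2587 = 6360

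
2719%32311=2719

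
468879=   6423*73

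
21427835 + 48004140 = 69431975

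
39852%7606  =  1822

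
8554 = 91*94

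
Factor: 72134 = 2^1*36067^1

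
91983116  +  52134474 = 144117590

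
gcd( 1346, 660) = 2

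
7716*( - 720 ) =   -  5555520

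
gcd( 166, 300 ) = 2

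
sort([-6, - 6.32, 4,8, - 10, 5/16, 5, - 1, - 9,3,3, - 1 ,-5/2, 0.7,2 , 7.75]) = [ - 10, - 9, - 6.32, - 6, - 5/2, - 1, - 1,5/16,0.7,2,3, 3,4, 5,7.75,8 ]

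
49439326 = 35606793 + 13832533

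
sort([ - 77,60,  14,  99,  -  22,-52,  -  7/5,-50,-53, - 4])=[ - 77, - 53,-52, - 50, - 22, -4,-7/5, 14, 60,  99]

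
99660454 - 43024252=56636202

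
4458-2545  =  1913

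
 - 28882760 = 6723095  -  35605855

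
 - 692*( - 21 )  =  14532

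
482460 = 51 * 9460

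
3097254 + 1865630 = 4962884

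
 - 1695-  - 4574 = 2879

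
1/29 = 1/29 = 0.03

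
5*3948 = 19740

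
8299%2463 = 910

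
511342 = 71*7202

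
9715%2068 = 1443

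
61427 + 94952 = 156379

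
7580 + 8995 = 16575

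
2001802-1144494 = 857308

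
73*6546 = 477858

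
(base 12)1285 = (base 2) 100001000101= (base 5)31432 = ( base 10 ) 2117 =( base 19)5G8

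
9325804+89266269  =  98592073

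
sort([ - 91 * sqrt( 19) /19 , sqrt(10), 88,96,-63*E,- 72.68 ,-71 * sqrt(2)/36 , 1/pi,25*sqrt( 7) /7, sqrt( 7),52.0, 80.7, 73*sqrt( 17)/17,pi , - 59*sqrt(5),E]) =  [-63*E,  -  59*sqrt( 5),  -  72.68,-91*sqrt( 19)/19, - 71*sqrt( 2)/36,1/pi,sqrt( 7 ),E,pi, sqrt(10 ), 25*sqrt(7)/7,73*sqrt( 17)/17,52.0,80.7, 88,96 ]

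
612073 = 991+611082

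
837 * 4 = 3348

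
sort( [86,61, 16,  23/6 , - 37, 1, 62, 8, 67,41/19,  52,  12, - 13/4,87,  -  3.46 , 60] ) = [  -  37, - 3.46,-13/4,1, 41/19 , 23/6,8, 12,16,52, 60, 61,62 , 67,86, 87 ]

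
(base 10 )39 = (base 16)27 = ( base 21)1I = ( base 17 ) 25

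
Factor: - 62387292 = -2^2*3^1*11^1*472631^1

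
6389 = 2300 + 4089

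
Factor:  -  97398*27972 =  - 2724416856 = -2^3*3^5 *7^2*37^1*773^1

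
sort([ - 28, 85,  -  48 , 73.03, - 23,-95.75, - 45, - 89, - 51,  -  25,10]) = [ - 95.75, - 89 , - 51,- 48, - 45, - 28, - 25, - 23,10,73.03, 85]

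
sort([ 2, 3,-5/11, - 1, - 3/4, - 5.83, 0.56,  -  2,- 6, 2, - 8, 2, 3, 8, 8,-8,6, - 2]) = [ - 8,-8, - 6 , - 5.83, - 2, - 2,  -  1, - 3/4, - 5/11, 0.56, 2,  2, 2,3,3,6, 8, 8] 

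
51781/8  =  6472 + 5/8 = 6472.62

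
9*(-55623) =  - 500607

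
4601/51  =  90+11/51 = 90.22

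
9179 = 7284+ 1895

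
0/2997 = 0 = 0.00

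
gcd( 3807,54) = 27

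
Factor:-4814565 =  - 3^1 * 5^1*7^1*45853^1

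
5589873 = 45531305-39941432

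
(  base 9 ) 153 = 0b10000001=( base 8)201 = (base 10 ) 129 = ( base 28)4H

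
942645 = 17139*55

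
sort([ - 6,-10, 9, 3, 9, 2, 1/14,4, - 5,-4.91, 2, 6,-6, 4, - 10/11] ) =[ - 10, - 6,- 6, - 5,-4.91,-10/11, 1/14, 2,2, 3, 4, 4,6, 9,  9]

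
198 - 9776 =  -9578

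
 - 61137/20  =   - 61137/20= - 3056.85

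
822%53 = 27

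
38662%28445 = 10217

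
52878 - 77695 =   -  24817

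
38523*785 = 30240555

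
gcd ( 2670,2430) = 30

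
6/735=2/245 = 0.01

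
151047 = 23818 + 127229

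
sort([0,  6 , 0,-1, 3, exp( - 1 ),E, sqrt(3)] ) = [ - 1, 0, 0, exp( - 1), sqrt( 3 ), E, 3, 6]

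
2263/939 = 2 + 385/939 = 2.41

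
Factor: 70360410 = 2^1*3^1*5^1 *47^1*139^1*359^1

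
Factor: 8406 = 2^1*3^2*467^1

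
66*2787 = 183942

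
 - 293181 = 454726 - 747907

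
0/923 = 0= 0.00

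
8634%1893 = 1062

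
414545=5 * 82909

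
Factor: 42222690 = 2^1*3^2*5^1 * 469141^1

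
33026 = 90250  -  57224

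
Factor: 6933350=2^1*5^2 * 23^1 * 6029^1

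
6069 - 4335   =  1734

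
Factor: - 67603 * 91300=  - 2^2* 5^2* 11^1*67^1*83^1*1009^1 = - 6172153900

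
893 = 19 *47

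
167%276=167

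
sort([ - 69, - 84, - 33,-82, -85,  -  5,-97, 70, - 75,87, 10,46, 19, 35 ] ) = [ - 97, - 85 , - 84 ,-82, - 75, - 69, - 33, - 5, 10, 19,35,  46, 70, 87 ]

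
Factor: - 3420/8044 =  - 3^2*5^1*19^1*2011^ ( - 1)=- 855/2011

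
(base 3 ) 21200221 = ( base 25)8oe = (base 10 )5614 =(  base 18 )h5g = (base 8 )12756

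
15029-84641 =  - 69612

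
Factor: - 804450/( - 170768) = 402225/85384 = 2^ (-3 )*3^1*5^2 *13^( - 1)* 31^1*173^1*821^ ( -1)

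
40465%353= 223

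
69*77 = 5313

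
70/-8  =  -9 + 1/4 = -8.75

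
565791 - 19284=546507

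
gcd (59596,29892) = 188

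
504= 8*63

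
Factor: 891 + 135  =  2^1*3^3*19^1 = 1026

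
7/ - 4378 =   -  1+4371/4378 = - 0.00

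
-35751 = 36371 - 72122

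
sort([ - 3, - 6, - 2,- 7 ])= [ - 7, - 6, - 3,-2 ] 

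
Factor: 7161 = 3^1*7^1*11^1*31^1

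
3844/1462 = 1922/731 = 2.63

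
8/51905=8/51905 = 0.00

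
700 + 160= 860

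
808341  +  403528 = 1211869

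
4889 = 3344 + 1545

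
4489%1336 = 481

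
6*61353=368118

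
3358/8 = 1679/4 = 419.75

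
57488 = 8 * 7186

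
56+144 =200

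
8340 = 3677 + 4663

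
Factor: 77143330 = 2^1 * 5^1*11^1* 137^1*5119^1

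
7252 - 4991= 2261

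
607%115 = 32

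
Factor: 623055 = 3^1*5^1 * 73^1 * 569^1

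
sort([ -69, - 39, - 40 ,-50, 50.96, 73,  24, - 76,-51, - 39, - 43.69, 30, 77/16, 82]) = [ - 76, -69,  -  51, - 50, - 43.69,-40, - 39,-39,77/16,24, 30, 50.96,73, 82 ] 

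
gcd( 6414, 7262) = 2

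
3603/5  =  720 + 3/5 = 720.60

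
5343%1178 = 631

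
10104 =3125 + 6979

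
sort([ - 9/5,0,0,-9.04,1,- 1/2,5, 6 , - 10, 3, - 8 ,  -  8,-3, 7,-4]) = [ - 10, - 9.04,-8,-8, - 4, - 3,-9/5,-1/2, 0, 0,1, 3,5, 6,7] 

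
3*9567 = 28701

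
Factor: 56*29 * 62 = 2^4*7^1*29^1*31^1 = 100688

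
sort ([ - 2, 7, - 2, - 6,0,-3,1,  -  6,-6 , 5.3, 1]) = [-6, - 6,  -  6, - 3, - 2 , - 2,  0,1, 1, 5.3,7]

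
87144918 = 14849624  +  72295294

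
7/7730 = 7/7730 = 0.00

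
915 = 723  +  192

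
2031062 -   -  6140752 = 8171814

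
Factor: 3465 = 3^2*5^1*7^1*11^1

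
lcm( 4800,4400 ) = 52800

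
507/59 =507/59 = 8.59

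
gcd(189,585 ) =9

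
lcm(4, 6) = 12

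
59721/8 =59721/8 = 7465.12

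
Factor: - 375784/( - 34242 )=2^2*3^(-1) *13^( - 1)*107^1  =  428/39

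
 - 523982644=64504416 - 588487060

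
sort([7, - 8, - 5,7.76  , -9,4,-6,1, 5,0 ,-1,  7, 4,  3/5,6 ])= [-9,  -  8,  -  6 , - 5 ,-1,0,3/5,  1,4 , 4,5, 6 , 7 , 7, 7.76]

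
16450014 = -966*( - 17029 )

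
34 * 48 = 1632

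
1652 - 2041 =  - 389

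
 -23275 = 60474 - 83749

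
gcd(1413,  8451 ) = 9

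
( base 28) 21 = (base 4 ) 321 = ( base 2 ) 111001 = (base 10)57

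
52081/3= 17360 + 1/3 = 17360.33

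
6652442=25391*262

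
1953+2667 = 4620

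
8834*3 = 26502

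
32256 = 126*256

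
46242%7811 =7187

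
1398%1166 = 232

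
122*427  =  52094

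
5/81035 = 1/16207 = 0.00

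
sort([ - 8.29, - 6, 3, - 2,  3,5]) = [ - 8.29, - 6, - 2,3, 3,  5 ]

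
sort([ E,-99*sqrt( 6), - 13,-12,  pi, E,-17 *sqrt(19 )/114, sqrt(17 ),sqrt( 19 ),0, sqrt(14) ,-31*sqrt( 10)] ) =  [ - 99*sqrt( 6 ), - 31*sqrt( 10),-13,-12, - 17 * sqrt( 19 )/114, 0, E, E, pi, sqrt( 14 ), sqrt( 17), sqrt( 19 )]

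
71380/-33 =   -  71380/33 = - 2163.03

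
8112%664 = 144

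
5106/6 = 851 = 851.00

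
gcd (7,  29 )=1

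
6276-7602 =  - 1326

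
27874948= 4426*6298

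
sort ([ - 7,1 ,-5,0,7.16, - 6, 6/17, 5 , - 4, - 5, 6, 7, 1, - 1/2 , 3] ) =[ - 7, - 6, -5,  -  5, - 4, - 1/2,0, 6/17,1,  1,  3,  5, 6, 7,7.16]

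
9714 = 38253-28539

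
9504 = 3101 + 6403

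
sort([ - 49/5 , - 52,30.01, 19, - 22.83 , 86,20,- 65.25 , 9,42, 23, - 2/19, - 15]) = [  -  65.25, - 52, - 22.83, - 15,  -  49/5, - 2/19, 9, 19,20, 23, 30.01, 42,86] 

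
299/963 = 299/963 = 0.31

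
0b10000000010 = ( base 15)486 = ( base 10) 1026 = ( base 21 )26I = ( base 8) 2002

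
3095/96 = 32+ 23/96 = 32.24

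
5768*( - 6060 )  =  - 34954080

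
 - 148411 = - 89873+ - 58538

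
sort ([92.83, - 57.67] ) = [ - 57.67,92.83 ] 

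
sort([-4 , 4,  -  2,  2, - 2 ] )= [ - 4, - 2,  -  2 , 2, 4 ] 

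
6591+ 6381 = 12972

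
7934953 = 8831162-896209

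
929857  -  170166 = 759691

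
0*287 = 0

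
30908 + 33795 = 64703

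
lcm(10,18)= 90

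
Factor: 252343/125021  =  7^1 * 47^1*163^( - 1 )   =  329/163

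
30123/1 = 30123 = 30123.00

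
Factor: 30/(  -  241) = -2^1*3^1 * 5^1* 241^( - 1 ) 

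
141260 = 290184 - 148924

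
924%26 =14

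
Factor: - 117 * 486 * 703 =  - 2^1*3^7 * 13^1*19^1 * 37^1= -  39973986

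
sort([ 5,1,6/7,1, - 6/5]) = [ - 6/5, 6/7,1, 1,5]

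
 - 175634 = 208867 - 384501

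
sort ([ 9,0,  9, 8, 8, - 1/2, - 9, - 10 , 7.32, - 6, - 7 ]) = [ - 10,-9, - 7,-6,-1/2 , 0, 7.32,  8 , 8,9,9 ] 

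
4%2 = 0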